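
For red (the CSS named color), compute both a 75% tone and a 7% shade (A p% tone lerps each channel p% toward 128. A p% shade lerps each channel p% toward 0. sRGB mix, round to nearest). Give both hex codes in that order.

#A06060, #ED0000

CSS red is rgb(255, 0, 0).
75% tone:
  R: 255 + 0.75×(128−255) = 255 − 95.25 = 159.75 → 160
  G: 0 + 96 = 96 → 96
  B: 0 + 0.75×(128−0) = 0 + 96 = 96 → 96
  → #A06060
7% shade:
  R: 255 + 0.07×(0−255) = 255 − 17.85 = 237.15 → 237
  G: 0 + 0 = 0 → 0
  B: 0 + 0 = 0 → 0
  → #ED0000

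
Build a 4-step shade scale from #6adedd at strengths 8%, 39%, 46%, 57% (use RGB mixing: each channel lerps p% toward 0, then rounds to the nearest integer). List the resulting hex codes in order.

#6adedd is rgb(106, 222, 221).
8%: (106 − 8.48 = 97.52→98, 222 − 17.76 = 204.24→204, 221 − 17.68 = 203.32→203) → #62cccb
39%: (106 − 41.34 = 64.66→65, 222 − 86.58 = 135.42→135, 221 − 86.19 = 134.81→135) → #418787
46%: (106 − 48.76 = 57.24→57, 222 − 102.12 = 119.88→120, 221 − 101.66 = 119.34→119) → #397877
57%: (106 − 60.42 = 45.58→46, 222 − 126.54 = 95.46→95, 221 − 125.97 = 95.03→95) → #2e5f5f

#62cccb, #418787, #397877, #2e5f5f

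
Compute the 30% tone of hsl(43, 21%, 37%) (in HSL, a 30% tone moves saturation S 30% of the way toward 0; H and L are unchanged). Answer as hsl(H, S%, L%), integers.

S moves 30% from 21 toward 0: 21 − 6.3 = 14.7 → 15.
H and L are unchanged.

hsl(43, 15%, 37%)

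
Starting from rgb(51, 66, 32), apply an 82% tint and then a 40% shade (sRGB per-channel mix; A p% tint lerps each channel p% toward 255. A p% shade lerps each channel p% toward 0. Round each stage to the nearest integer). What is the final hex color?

An 82% tint moves each channel 82% toward 255:
  R: 51 + 0.82×(255−51) = 51 + 167.28 = 218.28 → 218
  G: 66 + 0.82×(255−66) = 66 + 154.98 = 220.98 → 221
  B: 32 + 0.82×(255−32) = 32 + 182.86 = 214.86 → 215
After the tint: rgb(218, 221, 215) = #daddd7.
A 40% shade moves each channel 40% toward 0:
  R: 218 + 0.4×(0−218) = 218 − 87.2 = 130.8 → 131
  G: 221 + 0.4×(0−221) = 221 − 88.4 = 132.6 → 133
  B: 215 + 0.4×(0−215) = 215 − 86 = 129 → 129
rgb(131, 133, 129) = #838581.

#838581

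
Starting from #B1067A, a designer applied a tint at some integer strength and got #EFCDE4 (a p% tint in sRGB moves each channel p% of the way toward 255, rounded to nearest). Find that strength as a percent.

80%

#B1067A is rgb(177, 6, 122); #EFCDE4 is rgb(239, 205, 228).
On the G channel (widest range): 205 ≈ 6 + (p/100)(255 − 6), so p ≈ 100×(205 − 6)/(255 − 6) = 19900/249 = 79.92.
p = 80 reproduces all three channels after rounding.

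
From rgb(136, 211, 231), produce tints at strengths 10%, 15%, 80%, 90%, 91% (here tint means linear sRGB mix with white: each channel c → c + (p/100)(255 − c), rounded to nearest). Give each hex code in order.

#94D7E9, #9ADAEB, #E7F6FA, #F3FBFD, #F4FBFD

10%: (136 + 11.9 = 147.9→148, 211 + 4.4 = 215.4→215, 231 + 2.4 = 233.4→233) → #94D7E9
15%: (136 + 17.85 = 153.85→154, 211 + 6.6 = 217.6→218, 231 + 3.6 = 234.6→235) → #9ADAEB
80%: (136 + 95.2 = 231.2→231, 211 + 35.2 = 246.2→246, 231 + 19.2 = 250.2→250) → #E7F6FA
90%: (136 + 107.1 = 243.1→243, 211 + 39.6 = 250.6→251, 231 + 21.6 = 252.6→253) → #F3FBFD
91%: (136 + 108.29 = 244.29→244, 211 + 40.04 = 251.04→251, 231 + 21.84 = 252.84→253) → #F4FBFD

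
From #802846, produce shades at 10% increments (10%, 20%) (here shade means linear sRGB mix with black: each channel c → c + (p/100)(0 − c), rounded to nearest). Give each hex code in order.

#802846 is rgb(128, 40, 70).
10%: (128 − 12.8 = 115.2→115, 40 − 4 = 36→36, 70 − 7 = 63→63) → #73243F
20%: (128 − 25.6 = 102.4→102, 40 − 8 = 32→32, 70 − 14 = 56→56) → #662038

#73243F, #662038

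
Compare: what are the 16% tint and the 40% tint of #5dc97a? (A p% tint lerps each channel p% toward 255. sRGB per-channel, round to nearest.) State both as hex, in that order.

#5dc97a is rgb(93, 201, 122).
16% tint:
  R: 93 + 0.16×(255−93) = 93 + 25.92 = 118.92 → 119
  G: 201 + 0.16×(255−201) = 201 + 8.64 = 209.64 → 210
  B: 122 + 21.28 = 143.28 → 143
  → #77d28f
40% tint:
  R: 93 + 64.8 = 157.8 → 158
  G: 201 + 0.4×(255−201) = 201 + 21.6 = 222.6 → 223
  B: 122 + 53.2 = 175.2 → 175
  → #9edfaf

#77d28f, #9edfaf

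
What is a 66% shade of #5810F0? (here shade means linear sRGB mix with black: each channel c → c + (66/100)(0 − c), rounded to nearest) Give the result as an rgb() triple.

#5810F0 is rgb(88, 16, 240).
A 66% shade moves each channel 66% toward 0:
  R: 88 + 0.66×(0−88) = 88 − 58.08 = 29.92 → 30
  G: 16 + 0.66×(0−16) = 16 − 10.56 = 5.44 → 5
  B: 240 + 0.66×(0−240) = 240 − 158.4 = 81.6 → 82

rgb(30, 5, 82)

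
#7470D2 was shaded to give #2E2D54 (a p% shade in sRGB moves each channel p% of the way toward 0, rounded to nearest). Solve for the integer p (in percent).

60%

#7470D2 is rgb(116, 112, 210); #2E2D54 is rgb(46, 45, 84).
On the B channel (widest range): 84 ≈ 210 + (p/100)(0 − 210), so p ≈ 100×(84 − 210)/(0 − 210) = -12600/-210 = 60.00.
p = 60 reproduces all three channels after rounding.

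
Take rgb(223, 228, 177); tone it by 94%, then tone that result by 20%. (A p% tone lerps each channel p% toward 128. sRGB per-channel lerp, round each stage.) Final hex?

#858582

Per channel, c → c + 0.94(128 − c):
  R: 223 − 89.3 = 133.7 → 134
  G: 228 + 0.94×(128−228) = 228 − 94 = 134 → 134
  B: 177 + 0.94×(128−177) = 177 − 46.06 = 130.94 → 131
After the tone: rgb(134, 134, 131) = #868683.
Lerp each channel 20% toward 128:
  R: 134 − 1.2 = 132.8 → 133
  G: 134 − 1.2 = 132.8 → 133
  B: 131 + 0.2×(128−131) = 131 − 0.6 = 130.4 → 130
rgb(133, 133, 130) = #858582.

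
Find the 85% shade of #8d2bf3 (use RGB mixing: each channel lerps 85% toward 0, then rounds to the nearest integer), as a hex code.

#8d2bf3 is rgb(141, 43, 243).
Lerp each channel 85% toward 0:
  R: 141 − 119.85 = 21.15 → 21
  G: 43 + 0.85×(0−43) = 43 − 36.55 = 6.45 → 6
  B: 243 + 0.85×(0−243) = 243 − 206.55 = 36.45 → 36
rgb(21, 6, 36) = #150624.

#150624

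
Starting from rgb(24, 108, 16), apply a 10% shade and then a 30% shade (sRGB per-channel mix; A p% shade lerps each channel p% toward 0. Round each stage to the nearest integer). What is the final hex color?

Lerp each channel 10% toward 0:
  R: 24 + 0.1×(0−24) = 24 − 2.4 = 21.6 → 22
  G: 108 + 0.1×(0−108) = 108 − 10.8 = 97.2 → 97
  B: 16 + 0.1×(0−16) = 16 − 1.6 = 14.4 → 14
After the shade: rgb(22, 97, 14) = #16610E.
Lerp each channel 30% toward 0:
  R: 22 − 6.6 = 15.4 → 15
  G: 97 + 0.3×(0−97) = 97 − 29.1 = 67.9 → 68
  B: 14 + 0.3×(0−14) = 14 − 4.2 = 9.8 → 10
rgb(15, 68, 10) = #0F440A.

#0F440A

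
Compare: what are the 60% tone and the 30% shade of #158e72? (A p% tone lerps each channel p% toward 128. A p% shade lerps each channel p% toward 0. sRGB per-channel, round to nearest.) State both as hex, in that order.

#158e72 is rgb(21, 142, 114).
60% tone:
  R: 21 + 0.6×(128−21) = 21 + 64.2 = 85.2 → 85
  G: 142 + 0.6×(128−142) = 142 − 8.4 = 133.6 → 134
  B: 114 + 8.4 = 122.4 → 122
  → #55867a
30% shade:
  R: 21 + 0.3×(0−21) = 21 − 6.3 = 14.7 → 15
  G: 142 − 42.6 = 99.4 → 99
  B: 114 + 0.3×(0−114) = 114 − 34.2 = 79.8 → 80
  → #0f6350

#55867a, #0f6350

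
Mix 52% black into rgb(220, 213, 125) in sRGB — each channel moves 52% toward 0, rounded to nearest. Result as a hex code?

A 52% shade moves each channel 52% toward 0:
  R: 220 − 114.4 = 105.6 → 106
  G: 213 + 0.52×(0−213) = 213 − 110.76 = 102.24 → 102
  B: 125 − 65 = 60 → 60
rgb(106, 102, 60) = #6A663C.

#6A663C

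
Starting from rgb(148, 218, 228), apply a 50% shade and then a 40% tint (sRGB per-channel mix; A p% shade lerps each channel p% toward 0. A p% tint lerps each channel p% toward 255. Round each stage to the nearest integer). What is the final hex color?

Per channel, c → c + 0.5(0 − c):
  R: 148 − 74 = 74 → 74
  G: 218 + 0.5×(0−218) = 218 − 109 = 109 → 109
  B: 228 + 0.5×(0−228) = 228 − 114 = 114 → 114
After the shade: rgb(74, 109, 114) = #4a6d72.
Per channel, c → c + 0.4(255 − c):
  R: 74 + 0.4×(255−74) = 74 + 72.4 = 146.4 → 146
  G: 109 + 0.4×(255−109) = 109 + 58.4 = 167.4 → 167
  B: 114 + 56.4 = 170.4 → 170
rgb(146, 167, 170) = #92a7aa.

#92a7aa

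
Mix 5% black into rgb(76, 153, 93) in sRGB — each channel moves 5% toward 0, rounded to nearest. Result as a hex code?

#489158

A 5% shade moves each channel 5% toward 0:
  R: 76 + 0.05×(0−76) = 76 − 3.8 = 72.2 → 72
  G: 153 + 0.05×(0−153) = 153 − 7.65 = 145.35 → 145
  B: 93 + 0.05×(0−93) = 93 − 4.65 = 88.35 → 88
rgb(72, 145, 88) = #489158.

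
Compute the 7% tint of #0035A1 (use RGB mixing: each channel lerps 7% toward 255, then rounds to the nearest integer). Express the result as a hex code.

#0035A1 is rgb(0, 53, 161).
Per channel, c → c + 0.07(255 − c):
  R: 0 + 0.07×(255−0) = 0 + 17.85 = 17.85 → 18
  G: 53 + 0.07×(255−53) = 53 + 14.14 = 67.14 → 67
  B: 161 + 6.58 = 167.58 → 168
rgb(18, 67, 168) = #1243A8.

#1243A8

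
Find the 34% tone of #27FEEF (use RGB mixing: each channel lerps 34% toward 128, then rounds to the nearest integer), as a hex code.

#27FEEF is rgb(39, 254, 239).
Lerp each channel 34% toward 128:
  R: 39 + 0.34×(128−39) = 39 + 30.26 = 69.26 → 69
  G: 254 + 0.34×(128−254) = 254 − 42.84 = 211.16 → 211
  B: 239 − 37.74 = 201.26 → 201
rgb(69, 211, 201) = #45D3C9.

#45D3C9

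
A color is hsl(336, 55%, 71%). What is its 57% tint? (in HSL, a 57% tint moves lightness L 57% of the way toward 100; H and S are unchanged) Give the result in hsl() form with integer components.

L moves 57% from 71 toward 100: 71 + 16.53 = 87.53 → 88.
H and S are unchanged.

hsl(336, 55%, 88%)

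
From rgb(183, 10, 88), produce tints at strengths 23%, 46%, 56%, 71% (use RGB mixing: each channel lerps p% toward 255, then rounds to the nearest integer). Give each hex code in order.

23%: (183 + 16.56 = 199.56→200, 10 + 56.35 = 66.35→66, 88 + 38.41 = 126.41→126) → #C8427E
46%: (183 + 33.12 = 216.12→216, 10 + 112.7 = 122.7→123, 88 + 76.82 = 164.82→165) → #D87BA5
56%: (183 + 40.32 = 223.32→223, 10 + 137.2 = 147.2→147, 88 + 93.52 = 181.52→182) → #DF93B6
71%: (183 + 51.12 = 234.12→234, 10 + 173.95 = 183.95→184, 88 + 118.57 = 206.57→207) → #EAB8CF

#C8427E, #D87BA5, #DF93B6, #EAB8CF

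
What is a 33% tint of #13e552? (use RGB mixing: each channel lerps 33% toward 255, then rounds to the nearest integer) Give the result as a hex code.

#13e552 is rgb(19, 229, 82).
Lerp each channel 33% toward 255:
  R: 19 + 0.33×(255−19) = 19 + 77.88 = 96.88 → 97
  G: 229 + 0.33×(255−229) = 229 + 8.58 = 237.58 → 238
  B: 82 + 57.09 = 139.09 → 139
rgb(97, 238, 139) = #61ee8b.

#61ee8b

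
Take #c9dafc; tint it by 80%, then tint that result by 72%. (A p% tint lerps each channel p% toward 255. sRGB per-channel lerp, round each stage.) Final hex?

#fcfdff

#c9dafc is rgb(201, 218, 252).
Per channel, c → c + 0.8(255 − c):
  R: 201 + 0.8×(255−201) = 201 + 43.2 = 244.2 → 244
  G: 218 + 29.6 = 247.6 → 248
  B: 252 + 2.4 = 254.4 → 254
After the tint: rgb(244, 248, 254) = #f4f8fe.
Per channel, c → c + 0.72(255 − c):
  R: 244 + 7.92 = 251.92 → 252
  G: 248 + 0.72×(255−248) = 248 + 5.04 = 253.04 → 253
  B: 254 + 0.72×(255−254) = 254 + 0.72 = 254.72 → 255
rgb(252, 253, 255) = #fcfdff.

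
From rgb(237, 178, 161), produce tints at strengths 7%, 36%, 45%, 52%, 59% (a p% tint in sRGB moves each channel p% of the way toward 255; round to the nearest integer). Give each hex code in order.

#eeb7a8, #f3cec3, #f5d5cb, #f6dad2, #f8dfd8

7%: (237 + 1.26 = 238.26→238, 178 + 5.39 = 183.39→183, 161 + 6.58 = 167.58→168) → #eeb7a8
36%: (237 + 6.48 = 243.48→243, 178 + 27.72 = 205.72→206, 161 + 33.84 = 194.84→195) → #f3cec3
45%: (237 + 8.1 = 245.1→245, 178 + 34.65 = 212.65→213, 161 + 42.3 = 203.3→203) → #f5d5cb
52%: (237 + 9.36 = 246.36→246, 178 + 40.04 = 218.04→218, 161 + 48.88 = 209.88→210) → #f6dad2
59%: (237 + 10.62 = 247.62→248, 178 + 45.43 = 223.43→223, 161 + 55.46 = 216.46→216) → #f8dfd8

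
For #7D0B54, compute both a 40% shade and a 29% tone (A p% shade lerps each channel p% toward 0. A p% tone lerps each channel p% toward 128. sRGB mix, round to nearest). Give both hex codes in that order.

#4B0732, #7E2D61

#7D0B54 is rgb(125, 11, 84).
40% shade:
  R: 125 + 0.4×(0−125) = 125 − 50 = 75 → 75
  G: 11 + 0.4×(0−11) = 11 − 4.4 = 6.6 → 7
  B: 84 + 0.4×(0−84) = 84 − 33.6 = 50.4 → 50
  → #4B0732
29% tone:
  R: 125 + 0.87 = 125.87 → 126
  G: 11 + 0.29×(128−11) = 11 + 33.93 = 44.93 → 45
  B: 84 + 0.29×(128−84) = 84 + 12.76 = 96.76 → 97
  → #7E2D61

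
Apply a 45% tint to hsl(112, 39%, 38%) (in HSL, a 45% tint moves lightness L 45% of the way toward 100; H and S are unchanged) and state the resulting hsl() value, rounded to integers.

L moves 45% from 38 toward 100: 38 + 27.9 = 65.9 → 66.
H and S are unchanged.

hsl(112, 39%, 66%)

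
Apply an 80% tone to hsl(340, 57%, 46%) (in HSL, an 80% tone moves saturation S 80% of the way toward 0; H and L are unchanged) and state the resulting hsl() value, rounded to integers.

hsl(340, 11%, 46%)

S moves 80% from 57 toward 0: 57 − 45.6 = 11.4 → 11.
H and L are unchanged.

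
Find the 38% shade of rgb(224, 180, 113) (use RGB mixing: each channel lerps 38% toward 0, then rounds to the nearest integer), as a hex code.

#8b7046

Lerp each channel 38% toward 0:
  R: 224 − 85.12 = 138.88 → 139
  G: 180 − 68.4 = 111.6 → 112
  B: 113 − 42.94 = 70.06 → 70
rgb(139, 112, 70) = #8b7046.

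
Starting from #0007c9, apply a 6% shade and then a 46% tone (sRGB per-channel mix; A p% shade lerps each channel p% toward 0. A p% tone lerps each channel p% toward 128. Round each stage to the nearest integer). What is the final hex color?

#0007c9 is rgb(0, 7, 201).
Lerp each channel 6% toward 0:
  R: 0 + 0.06×(0−0) = 0 + 0 = 0 → 0
  G: 7 + 0.06×(0−7) = 7 − 0.42 = 6.58 → 7
  B: 201 + 0.06×(0−201) = 201 − 12.06 = 188.94 → 189
After the shade: rgb(0, 7, 189) = #0007bd.
Per channel, c → c + 0.46(128 − c):
  R: 0 + 58.88 = 58.88 → 59
  G: 7 + 55.66 = 62.66 → 63
  B: 189 + 0.46×(128−189) = 189 − 28.06 = 160.94 → 161
rgb(59, 63, 161) = #3b3fa1.

#3b3fa1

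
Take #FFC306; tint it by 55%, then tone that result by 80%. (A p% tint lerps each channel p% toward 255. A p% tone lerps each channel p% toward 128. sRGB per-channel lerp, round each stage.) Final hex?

#999483

#FFC306 is rgb(255, 195, 6).
Per channel, c → c + 0.55(255 − c):
  R: 255 + 0.55×(255−255) = 255 + 0 = 255 → 255
  G: 195 + 0.55×(255−195) = 195 + 33 = 228 → 228
  B: 6 + 136.95 = 142.95 → 143
After the tint: rgb(255, 228, 143) = #FFE48F.
Lerp each channel 80% toward 128:
  R: 255 − 101.6 = 153.4 → 153
  G: 228 + 0.8×(128−228) = 228 − 80 = 148 → 148
  B: 143 + 0.8×(128−143) = 143 − 12 = 131 → 131
rgb(153, 148, 131) = #999483.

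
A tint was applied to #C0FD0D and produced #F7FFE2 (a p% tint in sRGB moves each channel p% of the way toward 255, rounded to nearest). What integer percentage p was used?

#C0FD0D is rgb(192, 253, 13); #F7FFE2 is rgb(247, 255, 226).
On the B channel (widest range): 226 ≈ 13 + (p/100)(255 − 13), so p ≈ 100×(226 − 13)/(255 − 13) = 21300/242 = 88.02.
p = 88 reproduces all three channels after rounding.

88%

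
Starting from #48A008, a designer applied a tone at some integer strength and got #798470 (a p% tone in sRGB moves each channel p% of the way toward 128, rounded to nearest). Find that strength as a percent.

87%

#48A008 is rgb(72, 160, 8); #798470 is rgb(121, 132, 112).
On the B channel (widest range): 112 ≈ 8 + (p/100)(128 − 8), so p ≈ 100×(112 − 8)/(128 − 8) = 10400/120 = 86.67.
p = 87 reproduces all three channels after rounding.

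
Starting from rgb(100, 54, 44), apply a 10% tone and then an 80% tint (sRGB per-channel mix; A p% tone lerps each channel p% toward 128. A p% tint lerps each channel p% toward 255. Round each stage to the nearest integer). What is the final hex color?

A 10% tone moves each channel 10% toward 128:
  R: 100 + 0.1×(128−100) = 100 + 2.8 = 102.8 → 103
  G: 54 + 0.1×(128−54) = 54 + 7.4 = 61.4 → 61
  B: 44 + 0.1×(128−44) = 44 + 8.4 = 52.4 → 52
After the tone: rgb(103, 61, 52) = #673d34.
An 80% tint moves each channel 80% toward 255:
  R: 103 + 121.6 = 224.6 → 225
  G: 61 + 0.8×(255−61) = 61 + 155.2 = 216.2 → 216
  B: 52 + 0.8×(255−52) = 52 + 162.4 = 214.4 → 214
rgb(225, 216, 214) = #e1d8d6.

#e1d8d6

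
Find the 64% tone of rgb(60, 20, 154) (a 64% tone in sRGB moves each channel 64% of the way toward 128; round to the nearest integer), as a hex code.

#685989

Lerp each channel 64% toward 128:
  R: 60 + 43.52 = 103.52 → 104
  G: 20 + 69.12 = 89.12 → 89
  B: 154 − 16.64 = 137.36 → 137
rgb(104, 89, 137) = #685989.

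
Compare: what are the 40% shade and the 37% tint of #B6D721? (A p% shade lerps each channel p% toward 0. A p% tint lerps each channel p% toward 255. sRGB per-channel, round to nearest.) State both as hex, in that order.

#B6D721 is rgb(182, 215, 33).
40% shade:
  R: 182 + 0.4×(0−182) = 182 − 72.8 = 109.2 → 109
  G: 215 + 0.4×(0−215) = 215 − 86 = 129 → 129
  B: 33 + 0.4×(0−33) = 33 − 13.2 = 19.8 → 20
  → #6D8114
37% tint:
  R: 182 + 27.01 = 209.01 → 209
  G: 215 + 0.37×(255−215) = 215 + 14.8 = 229.8 → 230
  B: 33 + 0.37×(255−33) = 33 + 82.14 = 115.14 → 115
  → #D1E673

#6D8114, #D1E673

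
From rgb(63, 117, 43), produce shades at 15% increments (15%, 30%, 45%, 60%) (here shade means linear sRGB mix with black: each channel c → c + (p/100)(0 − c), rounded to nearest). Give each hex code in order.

#366325, #2C521E, #234018, #192F11

15%: (63 − 9.45 = 53.55→54, 117 − 17.55 = 99.45→99, 43 − 6.45 = 36.55→37) → #366325
30%: (63 − 18.9 = 44.1→44, 117 − 35.1 = 81.9→82, 43 − 12.9 = 30.1→30) → #2C521E
45%: (63 − 28.35 = 34.65→35, 117 − 52.65 = 64.35→64, 43 − 19.35 = 23.65→24) → #234018
60%: (63 − 37.8 = 25.2→25, 117 − 70.2 = 46.8→47, 43 − 25.8 = 17.2→17) → #192F11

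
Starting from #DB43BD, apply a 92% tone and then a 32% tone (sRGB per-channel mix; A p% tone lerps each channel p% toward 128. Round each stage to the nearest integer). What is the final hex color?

#DB43BD is rgb(219, 67, 189).
Per channel, c → c + 0.92(128 − c):
  R: 219 − 83.72 = 135.28 → 135
  G: 67 + 0.92×(128−67) = 67 + 56.12 = 123.12 → 123
  B: 189 + 0.92×(128−189) = 189 − 56.12 = 132.88 → 133
After the tone: rgb(135, 123, 133) = #877B85.
A 32% tone moves each channel 32% toward 128:
  R: 135 + 0.32×(128−135) = 135 − 2.24 = 132.76 → 133
  G: 123 + 0.32×(128−123) = 123 + 1.6 = 124.6 → 125
  B: 133 − 1.6 = 131.4 → 131
rgb(133, 125, 131) = #857D83.

#857D83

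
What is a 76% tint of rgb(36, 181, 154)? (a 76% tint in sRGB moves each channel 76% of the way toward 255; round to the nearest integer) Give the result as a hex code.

Per channel, c → c + 0.76(255 − c):
  R: 36 + 0.76×(255−36) = 36 + 166.44 = 202.44 → 202
  G: 181 + 0.76×(255−181) = 181 + 56.24 = 237.24 → 237
  B: 154 + 0.76×(255−154) = 154 + 76.76 = 230.76 → 231
rgb(202, 237, 231) = #caede7.

#caede7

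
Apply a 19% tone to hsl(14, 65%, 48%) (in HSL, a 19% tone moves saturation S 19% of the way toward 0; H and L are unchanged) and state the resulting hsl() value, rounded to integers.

S moves 19% from 65 toward 0: 65 − 12.35 = 52.65 → 53.
H and L are unchanged.

hsl(14, 53%, 48%)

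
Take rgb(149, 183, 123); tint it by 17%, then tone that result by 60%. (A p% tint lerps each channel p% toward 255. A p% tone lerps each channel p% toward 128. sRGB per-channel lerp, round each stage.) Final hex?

#909B87

Per channel, c → c + 0.17(255 − c):
  R: 149 + 0.17×(255−149) = 149 + 18.02 = 167.02 → 167
  G: 183 + 12.24 = 195.24 → 195
  B: 123 + 22.44 = 145.44 → 145
After the tint: rgb(167, 195, 145) = #A7C391.
Lerp each channel 60% toward 128:
  R: 167 − 23.4 = 143.6 → 144
  G: 195 − 40.2 = 154.8 → 155
  B: 145 + 0.6×(128−145) = 145 − 10.2 = 134.8 → 135
rgb(144, 155, 135) = #909B87.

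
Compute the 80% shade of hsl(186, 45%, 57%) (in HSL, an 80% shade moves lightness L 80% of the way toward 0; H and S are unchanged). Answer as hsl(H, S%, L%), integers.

hsl(186, 45%, 11%)

L moves 80% from 57 toward 0: 57 − 45.6 = 11.4 → 11.
H and S are unchanged.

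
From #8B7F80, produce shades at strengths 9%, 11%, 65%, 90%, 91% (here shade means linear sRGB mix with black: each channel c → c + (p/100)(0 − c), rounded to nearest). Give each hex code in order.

#8B7F80 is rgb(139, 127, 128).
9%: (139 − 12.51 = 126.49→126, 127 − 11.43 = 115.57→116, 128 − 11.52 = 116.48→116) → #7E7474
11%: (139 − 15.29 = 123.71→124, 127 − 13.97 = 113.03→113, 128 − 14.08 = 113.92→114) → #7C7172
65%: (139 − 90.35 = 48.65→49, 127 − 82.55 = 44.45→44, 128 − 83.2 = 44.8→45) → #312C2D
90%: (139 − 125.1 = 13.9→14, 127 − 114.3 = 12.7→13, 128 − 115.2 = 12.8→13) → #0E0D0D
91%: (139 − 126.49 = 12.51→13, 127 − 115.57 = 11.43→11, 128 − 116.48 = 11.52→12) → #0D0B0C

#7E7474, #7C7172, #312C2D, #0E0D0D, #0D0B0C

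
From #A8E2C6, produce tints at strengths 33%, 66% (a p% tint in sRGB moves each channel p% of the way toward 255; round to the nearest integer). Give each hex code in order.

#A8E2C6 is rgb(168, 226, 198).
33%: (168 + 28.71 = 196.71→197, 226 + 9.57 = 235.57→236, 198 + 18.81 = 216.81→217) → #C5ECD9
66%: (168 + 57.42 = 225.42→225, 226 + 19.14 = 245.14→245, 198 + 37.62 = 235.62→236) → #E1F5EC

#C5ECD9, #E1F5EC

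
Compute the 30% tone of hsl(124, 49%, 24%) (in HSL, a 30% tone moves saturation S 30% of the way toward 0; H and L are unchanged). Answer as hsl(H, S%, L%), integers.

hsl(124, 34%, 24%)

S moves 30% from 49 toward 0: 49 − 14.7 = 34.3 → 34.
H and L are unchanged.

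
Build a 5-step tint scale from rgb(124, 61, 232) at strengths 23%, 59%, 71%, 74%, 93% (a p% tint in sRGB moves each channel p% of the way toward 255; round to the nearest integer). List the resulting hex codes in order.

#9a6aed, #c9aff6, #d9c7f8, #ddcdf9, #f6f1fd

23%: (124 + 30.13 = 154.13→154, 61 + 44.62 = 105.62→106, 232 + 5.29 = 237.29→237) → #9a6aed
59%: (124 + 77.29 = 201.29→201, 61 + 114.46 = 175.46→175, 232 + 13.57 = 245.57→246) → #c9aff6
71%: (124 + 93.01 = 217.01→217, 61 + 137.74 = 198.74→199, 232 + 16.33 = 248.33→248) → #d9c7f8
74%: (124 + 96.94 = 220.94→221, 61 + 143.56 = 204.56→205, 232 + 17.02 = 249.02→249) → #ddcdf9
93%: (124 + 121.83 = 245.83→246, 61 + 180.42 = 241.42→241, 232 + 21.39 = 253.39→253) → #f6f1fd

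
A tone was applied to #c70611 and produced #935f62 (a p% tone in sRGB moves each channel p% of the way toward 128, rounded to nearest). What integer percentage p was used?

73%

#c70611 is rgb(199, 6, 17); #935f62 is rgb(147, 95, 98).
On the G channel (widest range): 95 ≈ 6 + (p/100)(128 − 6), so p ≈ 100×(95 − 6)/(128 − 6) = 8900/122 = 72.95.
p = 73 reproduces all three channels after rounding.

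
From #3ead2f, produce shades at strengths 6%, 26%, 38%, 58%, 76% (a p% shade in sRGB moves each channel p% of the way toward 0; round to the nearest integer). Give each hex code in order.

#3ead2f is rgb(62, 173, 47).
6%: (62 − 3.72 = 58.28→58, 173 − 10.38 = 162.62→163, 47 − 2.82 = 44.18→44) → #3aa32c
26%: (62 − 16.12 = 45.88→46, 173 − 44.98 = 128.02→128, 47 − 12.22 = 34.78→35) → #2e8023
38%: (62 − 23.56 = 38.44→38, 173 − 65.74 = 107.26→107, 47 − 17.86 = 29.14→29) → #266b1d
58%: (62 − 35.96 = 26.04→26, 173 − 100.34 = 72.66→73, 47 − 27.26 = 19.74→20) → #1a4914
76%: (62 − 47.12 = 14.88→15, 173 − 131.48 = 41.52→42, 47 − 35.72 = 11.28→11) → #0f2a0b

#3aa32c, #2e8023, #266b1d, #1a4914, #0f2a0b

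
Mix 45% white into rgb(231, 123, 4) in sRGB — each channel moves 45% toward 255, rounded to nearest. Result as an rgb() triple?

Per channel, c → c + 0.45(255 − c):
  R: 231 + 10.8 = 241.8 → 242
  G: 123 + 59.4 = 182.4 → 182
  B: 4 + 112.95 = 116.95 → 117

rgb(242, 182, 117)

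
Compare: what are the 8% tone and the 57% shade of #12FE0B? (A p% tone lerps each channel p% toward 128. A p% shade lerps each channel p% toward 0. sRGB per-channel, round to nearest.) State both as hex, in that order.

#12FE0B is rgb(18, 254, 11).
8% tone:
  R: 18 + 8.8 = 26.8 → 27
  G: 254 − 10.08 = 243.92 → 244
  B: 11 + 0.08×(128−11) = 11 + 9.36 = 20.36 → 20
  → #1BF414
57% shade:
  R: 18 − 10.26 = 7.74 → 8
  G: 254 + 0.57×(0−254) = 254 − 144.78 = 109.22 → 109
  B: 11 + 0.57×(0−11) = 11 − 6.27 = 4.73 → 5
  → #086D05

#1BF414, #086D05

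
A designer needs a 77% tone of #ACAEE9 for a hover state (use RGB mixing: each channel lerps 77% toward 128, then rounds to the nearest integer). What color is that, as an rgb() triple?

rgb(138, 139, 152)

#ACAEE9 is rgb(172, 174, 233).
A 77% tone moves each channel 77% toward 128:
  R: 172 + 0.77×(128−172) = 172 − 33.88 = 138.12 → 138
  G: 174 − 35.42 = 138.58 → 139
  B: 233 + 0.77×(128−233) = 233 − 80.85 = 152.15 → 152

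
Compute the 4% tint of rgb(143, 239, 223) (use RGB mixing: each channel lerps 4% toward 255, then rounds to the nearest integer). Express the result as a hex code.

#93f0e0

Per channel, c → c + 0.04(255 − c):
  R: 143 + 4.48 = 147.48 → 147
  G: 239 + 0.64 = 239.64 → 240
  B: 223 + 0.04×(255−223) = 223 + 1.28 = 224.28 → 224
rgb(147, 240, 224) = #93f0e0.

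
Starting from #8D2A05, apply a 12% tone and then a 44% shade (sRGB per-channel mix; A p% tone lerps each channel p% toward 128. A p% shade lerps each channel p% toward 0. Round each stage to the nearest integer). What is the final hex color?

#8D2A05 is rgb(141, 42, 5).
A 12% tone moves each channel 12% toward 128:
  R: 141 + 0.12×(128−141) = 141 − 1.56 = 139.44 → 139
  G: 42 + 0.12×(128−42) = 42 + 10.32 = 52.32 → 52
  B: 5 + 14.76 = 19.76 → 20
After the tone: rgb(139, 52, 20) = #8B3414.
Per channel, c → c + 0.44(0 − c):
  R: 139 + 0.44×(0−139) = 139 − 61.16 = 77.84 → 78
  G: 52 + 0.44×(0−52) = 52 − 22.88 = 29.12 → 29
  B: 20 − 8.8 = 11.2 → 11
rgb(78, 29, 11) = #4E1D0B.

#4E1D0B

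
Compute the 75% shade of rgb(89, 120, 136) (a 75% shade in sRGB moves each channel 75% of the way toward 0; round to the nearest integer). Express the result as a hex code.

#161E22

Per channel, c → c + 0.75(0 − c):
  R: 89 + 0.75×(0−89) = 89 − 66.75 = 22.25 → 22
  G: 120 − 90 = 30 → 30
  B: 136 + 0.75×(0−136) = 136 − 102 = 34 → 34
rgb(22, 30, 34) = #161E22.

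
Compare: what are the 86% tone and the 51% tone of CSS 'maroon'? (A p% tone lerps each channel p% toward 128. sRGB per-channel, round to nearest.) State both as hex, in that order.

#806E6E, #804141

CSS maroon is rgb(128, 0, 0).
86% tone:
  R: 128 + 0 = 128 → 128
  G: 0 + 0.86×(128−0) = 0 + 110.08 = 110.08 → 110
  B: 0 + 110.08 = 110.08 → 110
  → #806E6E
51% tone:
  R: 128 + 0 = 128 → 128
  G: 0 + 65.28 = 65.28 → 65
  B: 0 + 0.51×(128−0) = 0 + 65.28 = 65.28 → 65
  → #804141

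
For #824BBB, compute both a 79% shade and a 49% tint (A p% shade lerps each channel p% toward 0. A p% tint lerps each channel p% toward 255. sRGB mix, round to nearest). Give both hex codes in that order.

#1B1027, #BFA3DC

#824BBB is rgb(130, 75, 187).
79% shade:
  R: 130 − 102.7 = 27.3 → 27
  G: 75 + 0.79×(0−75) = 75 − 59.25 = 15.75 → 16
  B: 187 − 147.73 = 39.27 → 39
  → #1B1027
49% tint:
  R: 130 + 61.25 = 191.25 → 191
  G: 75 + 0.49×(255−75) = 75 + 88.2 = 163.2 → 163
  B: 187 + 0.49×(255−187) = 187 + 33.32 = 220.32 → 220
  → #BFA3DC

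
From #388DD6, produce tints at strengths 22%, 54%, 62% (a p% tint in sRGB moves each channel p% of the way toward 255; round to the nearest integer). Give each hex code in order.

#388DD6 is rgb(56, 141, 214).
22%: (56 + 43.78 = 99.78→100, 141 + 25.08 = 166.08→166, 214 + 9.02 = 223.02→223) → #64A6DF
54%: (56 + 107.46 = 163.46→163, 141 + 61.56 = 202.56→203, 214 + 22.14 = 236.14→236) → #A3CBEC
62%: (56 + 123.38 = 179.38→179, 141 + 70.68 = 211.68→212, 214 + 25.42 = 239.42→239) → #B3D4EF

#64A6DF, #A3CBEC, #B3D4EF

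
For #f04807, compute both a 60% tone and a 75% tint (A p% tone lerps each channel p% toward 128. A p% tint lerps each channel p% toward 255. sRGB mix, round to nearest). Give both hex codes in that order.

#ad6a50, #fbd1c1

#f04807 is rgb(240, 72, 7).
60% tone:
  R: 240 + 0.6×(128−240) = 240 − 67.2 = 172.8 → 173
  G: 72 + 0.6×(128−72) = 72 + 33.6 = 105.6 → 106
  B: 7 + 72.6 = 79.6 → 80
  → #ad6a50
75% tint:
  R: 240 + 0.75×(255−240) = 240 + 11.25 = 251.25 → 251
  G: 72 + 137.25 = 209.25 → 209
  B: 7 + 0.75×(255−7) = 7 + 186 = 193 → 193
  → #fbd1c1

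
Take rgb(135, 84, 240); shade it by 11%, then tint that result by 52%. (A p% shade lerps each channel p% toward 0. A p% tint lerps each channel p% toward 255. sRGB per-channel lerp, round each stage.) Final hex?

Lerp each channel 11% toward 0:
  R: 135 + 0.11×(0−135) = 135 − 14.85 = 120.15 → 120
  G: 84 + 0.11×(0−84) = 84 − 9.24 = 74.76 → 75
  B: 240 − 26.4 = 213.6 → 214
After the shade: rgb(120, 75, 214) = #784bd6.
Lerp each channel 52% toward 255:
  R: 120 + 70.2 = 190.2 → 190
  G: 75 + 0.52×(255−75) = 75 + 93.6 = 168.6 → 169
  B: 214 + 0.52×(255−214) = 214 + 21.32 = 235.32 → 235
rgb(190, 169, 235) = #bea9eb.

#bea9eb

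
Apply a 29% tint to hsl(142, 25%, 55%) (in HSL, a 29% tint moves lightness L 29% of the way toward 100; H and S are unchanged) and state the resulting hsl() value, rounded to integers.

hsl(142, 25%, 68%)

L moves 29% from 55 toward 100: 55 + 13.05 = 68.05 → 68.
H and S are unchanged.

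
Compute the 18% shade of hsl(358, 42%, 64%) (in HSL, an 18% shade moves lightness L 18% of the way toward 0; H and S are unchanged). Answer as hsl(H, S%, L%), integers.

hsl(358, 42%, 52%)

L moves 18% from 64 toward 0: 64 − 11.52 = 52.48 → 52.
H and S are unchanged.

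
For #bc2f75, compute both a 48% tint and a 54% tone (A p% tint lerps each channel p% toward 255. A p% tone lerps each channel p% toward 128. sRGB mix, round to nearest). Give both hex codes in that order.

#dc93b7, #9c5b7b

#bc2f75 is rgb(188, 47, 117).
48% tint:
  R: 188 + 32.16 = 220.16 → 220
  G: 47 + 0.48×(255−47) = 47 + 99.84 = 146.84 → 147
  B: 117 + 66.24 = 183.24 → 183
  → #dc93b7
54% tone:
  R: 188 + 0.54×(128−188) = 188 − 32.4 = 155.6 → 156
  G: 47 + 0.54×(128−47) = 47 + 43.74 = 90.74 → 91
  B: 117 + 0.54×(128−117) = 117 + 5.94 = 122.94 → 123
  → #9c5b7b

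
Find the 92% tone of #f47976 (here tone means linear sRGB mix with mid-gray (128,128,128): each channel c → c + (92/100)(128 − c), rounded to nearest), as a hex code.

#897f7f

#f47976 is rgb(244, 121, 118).
Lerp each channel 92% toward 128:
  R: 244 + 0.92×(128−244) = 244 − 106.72 = 137.28 → 137
  G: 121 + 6.44 = 127.44 → 127
  B: 118 + 9.2 = 127.2 → 127
rgb(137, 127, 127) = #897f7f.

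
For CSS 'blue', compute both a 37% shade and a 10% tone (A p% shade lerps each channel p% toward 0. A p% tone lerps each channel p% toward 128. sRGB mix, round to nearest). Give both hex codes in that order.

#0000A1, #0D0DF2

CSS blue is rgb(0, 0, 255).
37% shade:
  R: 0 + 0.37×(0−0) = 0 + 0 = 0 → 0
  G: 0 + 0.37×(0−0) = 0 + 0 = 0 → 0
  B: 255 − 94.35 = 160.65 → 161
  → #0000A1
10% tone:
  R: 0 + 12.8 = 12.8 → 13
  G: 0 + 0.1×(128−0) = 0 + 12.8 = 12.8 → 13
  B: 255 − 12.7 = 242.3 → 242
  → #0D0DF2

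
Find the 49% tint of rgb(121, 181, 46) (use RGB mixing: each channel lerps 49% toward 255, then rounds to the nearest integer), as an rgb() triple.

Per channel, c → c + 0.49(255 − c):
  R: 121 + 65.66 = 186.66 → 187
  G: 181 + 36.26 = 217.26 → 217
  B: 46 + 0.49×(255−46) = 46 + 102.41 = 148.41 → 148

rgb(187, 217, 148)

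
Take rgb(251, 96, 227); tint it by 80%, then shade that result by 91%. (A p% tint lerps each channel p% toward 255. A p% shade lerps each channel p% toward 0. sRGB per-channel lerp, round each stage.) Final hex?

#171416

An 80% tint moves each channel 80% toward 255:
  R: 251 + 0.8×(255−251) = 251 + 3.2 = 254.2 → 254
  G: 96 + 127.2 = 223.2 → 223
  B: 227 + 0.8×(255−227) = 227 + 22.4 = 249.4 → 249
After the tint: rgb(254, 223, 249) = #FEDFF9.
Per channel, c → c + 0.91(0 − c):
  R: 254 − 231.14 = 22.86 → 23
  G: 223 − 202.93 = 20.07 → 20
  B: 249 + 0.91×(0−249) = 249 − 226.59 = 22.41 → 22
rgb(23, 20, 22) = #171416.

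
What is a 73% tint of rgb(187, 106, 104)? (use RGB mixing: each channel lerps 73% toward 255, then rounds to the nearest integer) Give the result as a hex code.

Per channel, c → c + 0.73(255 − c):
  R: 187 + 49.64 = 236.64 → 237
  G: 106 + 108.77 = 214.77 → 215
  B: 104 + 0.73×(255−104) = 104 + 110.23 = 214.23 → 214
rgb(237, 215, 214) = #edd7d6.

#edd7d6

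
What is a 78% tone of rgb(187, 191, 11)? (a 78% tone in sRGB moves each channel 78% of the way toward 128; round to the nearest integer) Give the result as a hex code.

Per channel, c → c + 0.78(128 − c):
  R: 187 − 46.02 = 140.98 → 141
  G: 191 − 49.14 = 141.86 → 142
  B: 11 + 0.78×(128−11) = 11 + 91.26 = 102.26 → 102
rgb(141, 142, 102) = #8d8e66.

#8d8e66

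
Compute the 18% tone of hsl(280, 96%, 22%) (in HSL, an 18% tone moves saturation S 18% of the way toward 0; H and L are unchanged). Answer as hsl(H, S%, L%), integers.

S moves 18% from 96 toward 0: 96 − 17.28 = 78.72 → 79.
H and L are unchanged.

hsl(280, 79%, 22%)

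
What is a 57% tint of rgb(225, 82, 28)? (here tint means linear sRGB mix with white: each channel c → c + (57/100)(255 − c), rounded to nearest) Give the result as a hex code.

Lerp each channel 57% toward 255:
  R: 225 + 0.57×(255−225) = 225 + 17.1 = 242.1 → 242
  G: 82 + 0.57×(255−82) = 82 + 98.61 = 180.61 → 181
  B: 28 + 129.39 = 157.39 → 157
rgb(242, 181, 157) = #f2b59d.

#f2b59d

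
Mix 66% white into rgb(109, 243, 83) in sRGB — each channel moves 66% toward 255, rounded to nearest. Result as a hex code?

A 66% tint moves each channel 66% toward 255:
  R: 109 + 0.66×(255−109) = 109 + 96.36 = 205.36 → 205
  G: 243 + 0.66×(255−243) = 243 + 7.92 = 250.92 → 251
  B: 83 + 113.52 = 196.52 → 197
rgb(205, 251, 197) = #CDFBC5.

#CDFBC5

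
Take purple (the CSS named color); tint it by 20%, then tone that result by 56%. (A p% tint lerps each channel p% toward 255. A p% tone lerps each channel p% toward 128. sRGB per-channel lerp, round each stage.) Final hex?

CSS purple is rgb(128, 0, 128).
Lerp each channel 20% toward 255:
  R: 128 + 0.2×(255−128) = 128 + 25.4 = 153.4 → 153
  G: 0 + 0.2×(255−0) = 0 + 51 = 51 → 51
  B: 128 + 0.2×(255−128) = 128 + 25.4 = 153.4 → 153
After the tint: rgb(153, 51, 153) = #993399.
Per channel, c → c + 0.56(128 − c):
  R: 153 + 0.56×(128−153) = 153 − 14 = 139 → 139
  G: 51 + 43.12 = 94.12 → 94
  B: 153 + 0.56×(128−153) = 153 − 14 = 139 → 139
rgb(139, 94, 139) = #8B5E8B.

#8B5E8B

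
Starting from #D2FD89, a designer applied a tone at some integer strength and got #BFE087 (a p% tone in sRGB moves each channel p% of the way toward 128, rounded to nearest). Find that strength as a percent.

#D2FD89 is rgb(210, 253, 137); #BFE087 is rgb(191, 224, 135).
On the G channel (widest range): 224 ≈ 253 + (p/100)(128 − 253), so p ≈ 100×(224 − 253)/(128 − 253) = -2900/-125 = 23.20.
p = 23 reproduces all three channels after rounding.

23%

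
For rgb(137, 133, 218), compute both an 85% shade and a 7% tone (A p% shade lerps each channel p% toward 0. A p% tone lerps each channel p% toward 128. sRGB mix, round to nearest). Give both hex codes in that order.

85% shade:
  R: 137 − 116.45 = 20.55 → 21
  G: 133 + 0.85×(0−133) = 133 − 113.05 = 19.95 → 20
  B: 218 + 0.85×(0−218) = 218 − 185.3 = 32.7 → 33
  → #151421
7% tone:
  R: 137 − 0.63 = 136.37 → 136
  G: 133 + 0.07×(128−133) = 133 − 0.35 = 132.65 → 133
  B: 218 − 6.3 = 211.7 → 212
  → #8885D4

#151421, #8885D4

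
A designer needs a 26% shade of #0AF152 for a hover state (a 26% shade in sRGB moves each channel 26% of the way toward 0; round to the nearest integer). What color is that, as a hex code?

#0AF152 is rgb(10, 241, 82).
Lerp each channel 26% toward 0:
  R: 10 + 0.26×(0−10) = 10 − 2.6 = 7.4 → 7
  G: 241 + 0.26×(0−241) = 241 − 62.66 = 178.34 → 178
  B: 82 + 0.26×(0−82) = 82 − 21.32 = 60.68 → 61
rgb(7, 178, 61) = #07B23D.

#07B23D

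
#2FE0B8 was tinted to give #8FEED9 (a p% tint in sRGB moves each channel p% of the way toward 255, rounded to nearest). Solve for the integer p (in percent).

46%

#2FE0B8 is rgb(47, 224, 184); #8FEED9 is rgb(143, 238, 217).
On the R channel (widest range): 143 ≈ 47 + (p/100)(255 − 47), so p ≈ 100×(143 − 47)/(255 − 47) = 9600/208 = 46.15.
p = 46 reproduces all three channels after rounding.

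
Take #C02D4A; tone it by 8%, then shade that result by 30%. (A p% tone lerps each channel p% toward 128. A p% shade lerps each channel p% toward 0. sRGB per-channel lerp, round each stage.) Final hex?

#832437

#C02D4A is rgb(192, 45, 74).
Lerp each channel 8% toward 128:
  R: 192 − 5.12 = 186.88 → 187
  G: 45 + 0.08×(128−45) = 45 + 6.64 = 51.64 → 52
  B: 74 + 4.32 = 78.32 → 78
After the tone: rgb(187, 52, 78) = #BB344E.
Per channel, c → c + 0.3(0 − c):
  R: 187 + 0.3×(0−187) = 187 − 56.1 = 130.9 → 131
  G: 52 + 0.3×(0−52) = 52 − 15.6 = 36.4 → 36
  B: 78 − 23.4 = 54.6 → 55
rgb(131, 36, 55) = #832437.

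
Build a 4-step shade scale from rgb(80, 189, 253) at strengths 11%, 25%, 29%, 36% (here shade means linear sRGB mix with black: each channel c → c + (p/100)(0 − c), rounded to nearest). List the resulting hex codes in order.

11%: (80 − 8.8 = 71.2→71, 189 − 20.79 = 168.21→168, 253 − 27.83 = 225.17→225) → #47A8E1
25%: (80 − 20 = 60→60, 189 − 47.25 = 141.75→142, 253 − 63.25 = 189.75→190) → #3C8EBE
29%: (80 − 23.2 = 56.8→57, 189 − 54.81 = 134.19→134, 253 − 73.37 = 179.63→180) → #3986B4
36%: (80 − 28.8 = 51.2→51, 189 − 68.04 = 120.96→121, 253 − 91.08 = 161.92→162) → #3379A2

#47A8E1, #3C8EBE, #3986B4, #3379A2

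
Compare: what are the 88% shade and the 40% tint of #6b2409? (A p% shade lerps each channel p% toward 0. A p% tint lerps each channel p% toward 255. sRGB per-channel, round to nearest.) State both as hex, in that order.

#0d0401, #a67c6b

#6b2409 is rgb(107, 36, 9).
88% shade:
  R: 107 + 0.88×(0−107) = 107 − 94.16 = 12.84 → 13
  G: 36 − 31.68 = 4.32 → 4
  B: 9 + 0.88×(0−9) = 9 − 7.92 = 1.08 → 1
  → #0d0401
40% tint:
  R: 107 + 59.2 = 166.2 → 166
  G: 36 + 0.4×(255−36) = 36 + 87.6 = 123.6 → 124
  B: 9 + 98.4 = 107.4 → 107
  → #a67c6b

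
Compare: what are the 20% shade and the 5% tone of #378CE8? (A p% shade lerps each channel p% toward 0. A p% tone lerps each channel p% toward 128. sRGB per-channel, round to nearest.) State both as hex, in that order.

#2C70BA, #3B8BE3

#378CE8 is rgb(55, 140, 232).
20% shade:
  R: 55 + 0.2×(0−55) = 55 − 11 = 44 → 44
  G: 140 + 0.2×(0−140) = 140 − 28 = 112 → 112
  B: 232 − 46.4 = 185.6 → 186
  → #2C70BA
5% tone:
  R: 55 + 0.05×(128−55) = 55 + 3.65 = 58.65 → 59
  G: 140 + 0.05×(128−140) = 140 − 0.6 = 139.4 → 139
  B: 232 + 0.05×(128−232) = 232 − 5.2 = 226.8 → 227
  → #3B8BE3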